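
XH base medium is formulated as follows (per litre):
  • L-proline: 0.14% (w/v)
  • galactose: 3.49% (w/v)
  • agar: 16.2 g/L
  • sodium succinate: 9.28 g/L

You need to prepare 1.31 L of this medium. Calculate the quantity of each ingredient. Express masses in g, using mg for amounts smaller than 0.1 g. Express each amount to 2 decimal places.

Working volume: 1.31 L.
L-proline: 0.14 g per 100 mL × 1310 mL ÷ 100 = 1.83 g
galactose: 3.49 g per 100 mL × 1310 mL ÷ 100 = 45.72 g
agar: 16.2 g/L × 1.31 L = 21.22 g
sodium succinate: 9.28 g/L × 1.31 L = 12.16 g

L-proline 1.83 g; galactose 45.72 g; agar 21.22 g; sodium succinate 12.16 g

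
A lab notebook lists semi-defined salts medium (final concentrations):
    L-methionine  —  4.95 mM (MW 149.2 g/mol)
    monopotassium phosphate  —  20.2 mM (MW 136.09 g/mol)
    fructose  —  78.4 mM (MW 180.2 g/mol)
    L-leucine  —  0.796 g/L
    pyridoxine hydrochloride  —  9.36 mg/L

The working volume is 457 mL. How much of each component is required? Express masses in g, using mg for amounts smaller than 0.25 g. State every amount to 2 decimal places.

L-methionine 0.34 g; monopotassium phosphate 1.26 g; fructose 6.46 g; L-leucine 0.36 g; pyridoxine hydrochloride 4.28 mg

Target volume = 457 mL = 0.457 L.
L-methionine: 4.95 mmol/L × 149.2 g/mol × 0.457 L ÷ 1000 = 0.34 g
monopotassium phosphate: 20.2 mmol/L × 136.09 g/mol × 0.457 L ÷ 1000 = 1.26 g
fructose: 78.4 mmol/L × 180.2 g/mol × 0.457 L ÷ 1000 = 6.46 g
L-leucine: 0.796 g/L × 0.457 L = 0.36 g
pyridoxine hydrochloride: 9.36 mg/L × 0.457 L = 4.28 mg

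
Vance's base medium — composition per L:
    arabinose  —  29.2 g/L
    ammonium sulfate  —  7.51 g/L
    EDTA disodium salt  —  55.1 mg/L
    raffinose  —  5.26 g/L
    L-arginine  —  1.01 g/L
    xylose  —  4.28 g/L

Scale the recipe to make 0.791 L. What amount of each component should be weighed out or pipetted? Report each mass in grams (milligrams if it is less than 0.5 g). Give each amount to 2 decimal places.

arabinose 23.10 g; ammonium sulfate 5.94 g; EDTA disodium salt 43.58 mg; raffinose 4.16 g; L-arginine 0.80 g; xylose 3.39 g

Scale factor relative to 1 L: 0.791.
arabinose: 29.2 g/L × 0.791 L = 23.10 g
ammonium sulfate: 7.51 g/L × 0.791 L = 5.94 g
EDTA disodium salt: 55.1 mg/L × 0.791 L = 43.58 mg
raffinose: 5.26 g/L × 0.791 L = 4.16 g
L-arginine: 1.01 g/L × 0.791 L = 0.80 g
xylose: 4.28 g/L × 0.791 L = 3.39 g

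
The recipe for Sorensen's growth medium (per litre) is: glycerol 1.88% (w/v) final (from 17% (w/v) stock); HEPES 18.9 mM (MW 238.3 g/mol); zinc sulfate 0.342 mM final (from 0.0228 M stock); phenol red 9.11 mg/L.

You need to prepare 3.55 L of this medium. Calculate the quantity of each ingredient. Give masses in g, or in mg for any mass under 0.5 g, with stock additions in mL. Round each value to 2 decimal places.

Scale factor relative to 1 L: 3.55.
glycerol: dilute stock: 1.88% ÷ 17% × 3550 mL = 392.59 mL
HEPES: 18.9 mmol/L × 238.3 g/mol × 3.55 L ÷ 1000 = 15.99 g
zinc sulfate: dilute stock: 0.342 mM × 3550 mL ÷ 22.8 mM = 53.25 mL
phenol red: 9.11 mg/L × 3.55 L = 32.34 mg

glycerol 392.59 mL; HEPES 15.99 g; zinc sulfate 53.25 mL; phenol red 32.34 mg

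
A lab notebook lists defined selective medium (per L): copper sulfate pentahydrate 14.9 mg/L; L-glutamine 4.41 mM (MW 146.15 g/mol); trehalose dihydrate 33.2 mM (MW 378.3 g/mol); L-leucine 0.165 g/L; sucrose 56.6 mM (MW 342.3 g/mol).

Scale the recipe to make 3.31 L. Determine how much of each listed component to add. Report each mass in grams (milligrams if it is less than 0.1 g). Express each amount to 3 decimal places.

Working volume: 3.31 L.
copper sulfate pentahydrate: 14.9 mg/L × 3.31 L = 49.319 mg
L-glutamine: 4.41 mmol/L × 146.15 g/mol × 3.31 L ÷ 1000 = 2.133 g
trehalose dihydrate: 33.2 mmol/L × 378.3 g/mol × 3.31 L ÷ 1000 = 41.572 g
L-leucine: 0.165 g/L × 3.31 L = 0.546 g
sucrose: 56.6 mmol/L × 342.3 g/mol × 3.31 L ÷ 1000 = 64.129 g

copper sulfate pentahydrate 49.319 mg; L-glutamine 2.133 g; trehalose dihydrate 41.572 g; L-leucine 0.546 g; sucrose 64.129 g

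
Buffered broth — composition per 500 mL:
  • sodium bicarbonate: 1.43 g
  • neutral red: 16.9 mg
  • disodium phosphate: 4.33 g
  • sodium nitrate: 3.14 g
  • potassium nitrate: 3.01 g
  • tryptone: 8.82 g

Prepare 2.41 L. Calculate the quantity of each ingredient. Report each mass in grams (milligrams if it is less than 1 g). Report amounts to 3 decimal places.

sodium bicarbonate 6.893 g; neutral red 81.458 mg; disodium phosphate 20.871 g; sodium nitrate 15.135 g; potassium nitrate 14.508 g; tryptone 42.512 g

Scale factor = 2410 mL / 500 mL = 4.82.
sodium bicarbonate: 1.43 g × (2410 mL / 500 mL) = 6.893 g
neutral red: 16.9 mg × (2410 mL / 500 mL) = 81.458 mg
disodium phosphate: 4.33 g × (2410 mL / 500 mL) = 20.871 g
sodium nitrate: 3.14 g × (2410 mL / 500 mL) = 15.135 g
potassium nitrate: 3.01 g × (2410 mL / 500 mL) = 14.508 g
tryptone: 8.82 g × (2410 mL / 500 mL) = 42.512 g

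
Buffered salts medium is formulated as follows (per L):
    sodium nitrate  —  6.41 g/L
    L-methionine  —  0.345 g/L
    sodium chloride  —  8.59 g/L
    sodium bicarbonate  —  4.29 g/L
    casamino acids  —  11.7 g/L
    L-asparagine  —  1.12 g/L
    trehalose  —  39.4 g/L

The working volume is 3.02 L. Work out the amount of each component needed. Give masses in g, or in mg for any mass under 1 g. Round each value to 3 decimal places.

Scale factor relative to 1 L: 3.02.
sodium nitrate: 6.41 g/L × 3.02 L = 19.358 g
L-methionine: 0.345 g/L × 3.02 L = 1.042 g
sodium chloride: 8.59 g/L × 3.02 L = 25.942 g
sodium bicarbonate: 4.29 g/L × 3.02 L = 12.956 g
casamino acids: 11.7 g/L × 3.02 L = 35.334 g
L-asparagine: 1.12 g/L × 3.02 L = 3.382 g
trehalose: 39.4 g/L × 3.02 L = 118.988 g

sodium nitrate 19.358 g; L-methionine 1.042 g; sodium chloride 25.942 g; sodium bicarbonate 12.956 g; casamino acids 35.334 g; L-asparagine 3.382 g; trehalose 118.988 g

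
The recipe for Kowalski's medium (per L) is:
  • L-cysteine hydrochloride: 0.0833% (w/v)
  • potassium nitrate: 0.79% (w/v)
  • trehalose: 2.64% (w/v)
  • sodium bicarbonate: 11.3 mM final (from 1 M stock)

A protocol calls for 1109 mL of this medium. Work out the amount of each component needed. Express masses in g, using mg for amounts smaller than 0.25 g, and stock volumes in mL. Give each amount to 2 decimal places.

Target volume = 1109 mL = 1.109 L.
L-cysteine hydrochloride: 0.0833% w/v = 0.833 g/L → 0.833 × 1.109 L = 0.92 g
potassium nitrate: 0.79% w/v = 7.9 g/L → 7.9 × 1.109 L = 8.76 g
trehalose: 2.64 g per 100 mL × 1109 mL ÷ 100 = 29.28 g
sodium bicarbonate: V = C2·V2/C1 = 11.3 mM × 1109 mL ÷ 1000 mM = 12.53 mL

L-cysteine hydrochloride 0.92 g; potassium nitrate 8.76 g; trehalose 29.28 g; sodium bicarbonate 12.53 mL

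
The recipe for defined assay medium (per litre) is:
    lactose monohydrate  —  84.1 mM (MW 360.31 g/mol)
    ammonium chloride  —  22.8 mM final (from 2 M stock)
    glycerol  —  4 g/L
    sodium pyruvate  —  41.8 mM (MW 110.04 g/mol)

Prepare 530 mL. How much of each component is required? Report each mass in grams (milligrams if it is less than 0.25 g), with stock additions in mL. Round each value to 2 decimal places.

lactose monohydrate 16.06 g; ammonium chloride 6.04 mL; glycerol 2.12 g; sodium pyruvate 2.44 g

Scale factor relative to 1 L: 0.53.
lactose monohydrate: 84.1 mmol/L × 360.31 g/mol × 0.53 L ÷ 1000 = 16.06 g
ammonium chloride: C1V1 = C2V2 → 22.8 mM × 530 mL ÷ 2000 mM = 6.04 mL
glycerol: 4 g/L × 0.53 L = 2.12 g
sodium pyruvate: 41.8 mmol/L × 110.04 g/mol × 0.53 L ÷ 1000 = 2.44 g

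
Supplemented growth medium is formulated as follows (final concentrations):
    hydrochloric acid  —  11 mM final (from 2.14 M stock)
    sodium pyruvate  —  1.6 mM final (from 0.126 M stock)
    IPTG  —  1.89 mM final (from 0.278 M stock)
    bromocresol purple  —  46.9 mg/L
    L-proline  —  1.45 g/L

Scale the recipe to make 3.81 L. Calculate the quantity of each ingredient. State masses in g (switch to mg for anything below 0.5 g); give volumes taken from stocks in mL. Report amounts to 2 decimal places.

Scale factor relative to 1 L: 3.81.
hydrochloric acid: dilute stock: 11 mM × 3810 mL ÷ 2140 mM = 19.58 mL
sodium pyruvate: dilute stock: 1.6 mM × 3810 mL ÷ 126 mM = 48.38 mL
IPTG: V = C2·V2/C1 = 1.89 mM × 3810 mL ÷ 278 mM = 25.90 mL
bromocresol purple: 46.9 mg/L × 3.81 L = 178.69 mg
L-proline: 1.45 g/L × 3.81 L = 5.52 g

hydrochloric acid 19.58 mL; sodium pyruvate 48.38 mL; IPTG 25.90 mL; bromocresol purple 178.69 mg; L-proline 5.52 g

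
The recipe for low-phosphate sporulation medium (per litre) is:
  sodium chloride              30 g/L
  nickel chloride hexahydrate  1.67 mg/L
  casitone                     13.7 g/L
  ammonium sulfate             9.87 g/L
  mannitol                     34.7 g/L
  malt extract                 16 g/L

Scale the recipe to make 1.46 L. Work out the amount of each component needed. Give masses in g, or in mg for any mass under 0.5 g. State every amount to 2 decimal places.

Working volume: 1.46 L.
sodium chloride: 30 g/L × 1.46 L = 43.80 g
nickel chloride hexahydrate: 1.67 mg/L × 1.46 L = 2.44 mg
casitone: 13.7 g/L × 1.46 L = 20.00 g
ammonium sulfate: 9.87 g/L × 1.46 L = 14.41 g
mannitol: 34.7 g/L × 1.46 L = 50.66 g
malt extract: 16 g/L × 1.46 L = 23.36 g

sodium chloride 43.80 g; nickel chloride hexahydrate 2.44 mg; casitone 20.00 g; ammonium sulfate 14.41 g; mannitol 50.66 g; malt extract 23.36 g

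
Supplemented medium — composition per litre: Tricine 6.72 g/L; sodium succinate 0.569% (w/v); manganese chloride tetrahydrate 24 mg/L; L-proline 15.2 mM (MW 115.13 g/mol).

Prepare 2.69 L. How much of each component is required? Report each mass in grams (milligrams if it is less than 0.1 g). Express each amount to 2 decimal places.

Tricine 18.08 g; sodium succinate 15.31 g; manganese chloride tetrahydrate 64.56 mg; L-proline 4.71 g

Scale factor relative to 1 L: 2.69.
Tricine: 6.72 g/L × 2.69 L = 18.08 g
sodium succinate: 0.569 g per 100 mL × 2690 mL ÷ 100 = 15.31 g
manganese chloride tetrahydrate: 24 mg/L × 2.69 L = 64.56 mg
L-proline: 15.2 mmol/L × 115.13 g/mol × 2.69 L ÷ 1000 = 4.71 g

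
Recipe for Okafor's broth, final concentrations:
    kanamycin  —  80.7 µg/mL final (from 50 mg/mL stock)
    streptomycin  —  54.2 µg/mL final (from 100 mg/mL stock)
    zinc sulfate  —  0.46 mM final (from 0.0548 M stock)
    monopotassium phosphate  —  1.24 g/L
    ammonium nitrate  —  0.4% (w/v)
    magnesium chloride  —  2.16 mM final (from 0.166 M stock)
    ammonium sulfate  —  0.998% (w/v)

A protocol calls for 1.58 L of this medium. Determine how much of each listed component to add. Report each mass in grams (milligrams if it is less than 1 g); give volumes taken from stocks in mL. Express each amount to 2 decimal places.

Working volume: 1.58 L.
kanamycin: C1V1 = C2V2 → 80.7 µg/mL × 1580 mL ÷ 50000 µg/mL = 2.55 mL
streptomycin: V = C2·V2/C1 = 54.2 µg/mL × 1580 mL ÷ 100000 µg/mL = 0.86 mL
zinc sulfate: C1V1 = C2V2 → 0.46 mM × 1580 mL ÷ 54.8 mM = 13.26 mL
monopotassium phosphate: 1.24 g/L × 1.58 L = 1.96 g
ammonium nitrate: 0.4 g per 100 mL × 1580 mL ÷ 100 = 6.32 g
magnesium chloride: dilute stock: 2.16 mM × 1580 mL ÷ 166 mM = 20.56 mL
ammonium sulfate: 0.998% w/v = 9.98 g/L → 9.98 × 1.58 L = 15.77 g

kanamycin 2.55 mL; streptomycin 0.86 mL; zinc sulfate 13.26 mL; monopotassium phosphate 1.96 g; ammonium nitrate 6.32 g; magnesium chloride 20.56 mL; ammonium sulfate 15.77 g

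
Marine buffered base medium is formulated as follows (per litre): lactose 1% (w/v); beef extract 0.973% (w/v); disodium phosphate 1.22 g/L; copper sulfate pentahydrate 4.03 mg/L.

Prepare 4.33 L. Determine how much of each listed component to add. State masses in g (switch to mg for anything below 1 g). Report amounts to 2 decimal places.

Scale factor relative to 1 L: 4.33.
lactose: 1 g per 100 mL × 4330 mL ÷ 100 = 43.30 g
beef extract: 0.973% w/v = 9.73 g/L → 9.73 × 4.33 L = 42.13 g
disodium phosphate: 1.22 g/L × 4.33 L = 5.28 g
copper sulfate pentahydrate: 4.03 mg/L × 4.33 L = 17.45 mg

lactose 43.30 g; beef extract 42.13 g; disodium phosphate 5.28 g; copper sulfate pentahydrate 17.45 mg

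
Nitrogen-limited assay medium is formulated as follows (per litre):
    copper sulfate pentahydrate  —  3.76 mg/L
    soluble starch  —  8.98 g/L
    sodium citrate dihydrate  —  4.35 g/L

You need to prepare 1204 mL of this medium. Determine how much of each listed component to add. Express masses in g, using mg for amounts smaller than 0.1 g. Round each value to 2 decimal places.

Scale factor relative to 1 L: 1.204.
copper sulfate pentahydrate: 3.76 mg/L × 1.204 L = 4.53 mg
soluble starch: 8.98 g/L × 1.204 L = 10.81 g
sodium citrate dihydrate: 4.35 g/L × 1.204 L = 5.24 g

copper sulfate pentahydrate 4.53 mg; soluble starch 10.81 g; sodium citrate dihydrate 5.24 g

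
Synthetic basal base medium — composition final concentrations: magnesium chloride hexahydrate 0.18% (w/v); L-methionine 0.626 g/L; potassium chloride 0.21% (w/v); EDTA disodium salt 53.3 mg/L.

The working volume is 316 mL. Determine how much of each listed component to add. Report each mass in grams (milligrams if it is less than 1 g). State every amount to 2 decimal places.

Scale factor relative to 1 L: 0.316.
magnesium chloride hexahydrate: 0.18 g per 100 mL × 316 mL ÷ 100 = 0.5688 g = 568.80 mg
L-methionine: 0.626 g/L × 0.316 L = 0.197816 g = 197.82 mg
potassium chloride: 0.21 g per 100 mL × 316 mL ÷ 100 = 0.6636 g = 663.60 mg
EDTA disodium salt: 53.3 mg/L × 0.316 L = 16.84 mg

magnesium chloride hexahydrate 568.80 mg; L-methionine 197.82 mg; potassium chloride 663.60 mg; EDTA disodium salt 16.84 mg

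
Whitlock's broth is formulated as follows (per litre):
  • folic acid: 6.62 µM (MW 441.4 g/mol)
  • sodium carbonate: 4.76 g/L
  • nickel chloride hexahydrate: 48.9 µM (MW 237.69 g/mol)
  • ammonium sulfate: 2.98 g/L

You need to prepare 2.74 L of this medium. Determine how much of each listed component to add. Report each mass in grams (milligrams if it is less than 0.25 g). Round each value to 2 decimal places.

Working volume: 2.74 L.
folic acid: 6.62 µmol/L × 441.4 g/mol × 2.74 L ÷ 1000 = 8.01 mg
sodium carbonate: 4.76 g/L × 2.74 L = 13.04 g
nickel chloride hexahydrate: 48.9 µmol/L × 237.69 g/mol × 2.74 L ÷ 1000 = 31.85 mg
ammonium sulfate: 2.98 g/L × 2.74 L = 8.17 g

folic acid 8.01 mg; sodium carbonate 13.04 g; nickel chloride hexahydrate 31.85 mg; ammonium sulfate 8.17 g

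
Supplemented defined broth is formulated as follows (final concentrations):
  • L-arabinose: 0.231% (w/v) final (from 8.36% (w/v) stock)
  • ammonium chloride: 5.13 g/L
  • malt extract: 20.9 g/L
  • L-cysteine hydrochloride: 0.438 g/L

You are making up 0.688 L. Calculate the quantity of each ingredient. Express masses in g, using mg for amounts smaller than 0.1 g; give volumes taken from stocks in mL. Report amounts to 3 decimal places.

L-arabinose 19.011 mL; ammonium chloride 3.529 g; malt extract 14.379 g; L-cysteine hydrochloride 0.301 g

Scale factor relative to 1 L: 0.688.
L-arabinose: V = C2·V2/C1 = 0.231% ÷ 8.36% × 688 mL = 19.011 mL
ammonium chloride: 5.13 g/L × 0.688 L = 3.529 g
malt extract: 20.9 g/L × 0.688 L = 14.379 g
L-cysteine hydrochloride: 0.438 g/L × 0.688 L = 0.301 g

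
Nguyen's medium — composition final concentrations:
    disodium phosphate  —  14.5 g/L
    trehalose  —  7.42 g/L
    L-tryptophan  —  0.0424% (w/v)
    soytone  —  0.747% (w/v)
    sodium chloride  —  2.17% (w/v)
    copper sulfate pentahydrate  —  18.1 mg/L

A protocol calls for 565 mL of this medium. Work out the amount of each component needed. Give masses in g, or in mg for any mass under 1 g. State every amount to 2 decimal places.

Scale factor relative to 1 L: 0.565.
disodium phosphate: 14.5 g/L × 0.565 L = 8.19 g
trehalose: 7.42 g/L × 0.565 L = 4.19 g
L-tryptophan: 0.0424% w/v = 0.424 g/L → 0.424 × 0.565 L = 0.23956 g = 239.56 mg
soytone: 0.747% w/v = 7.47 g/L → 7.47 × 0.565 L = 4.22 g
sodium chloride: 2.17% w/v = 21.7 g/L → 21.7 × 0.565 L = 12.26 g
copper sulfate pentahydrate: 18.1 mg/L × 0.565 L = 10.23 mg

disodium phosphate 8.19 g; trehalose 4.19 g; L-tryptophan 239.56 mg; soytone 4.22 g; sodium chloride 12.26 g; copper sulfate pentahydrate 10.23 mg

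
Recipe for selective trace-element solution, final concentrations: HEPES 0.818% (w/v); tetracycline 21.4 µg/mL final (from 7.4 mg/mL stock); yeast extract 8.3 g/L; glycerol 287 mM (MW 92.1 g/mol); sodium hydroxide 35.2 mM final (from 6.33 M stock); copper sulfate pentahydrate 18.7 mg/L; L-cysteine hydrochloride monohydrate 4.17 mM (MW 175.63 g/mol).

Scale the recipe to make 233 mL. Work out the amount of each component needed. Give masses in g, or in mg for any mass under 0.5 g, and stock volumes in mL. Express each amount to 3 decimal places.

Scale factor relative to 1 L: 0.233.
HEPES: 0.818% w/v = 8.18 g/L → 8.18 × 0.233 L = 1.906 g
tetracycline: C1V1 = C2V2 → 21.4 µg/mL × 233 mL ÷ 7400 µg/mL = 0.674 mL
yeast extract: 8.3 g/L × 0.233 L = 1.934 g
glycerol: 287 mmol/L × 92.1 g/mol × 0.233 L ÷ 1000 = 6.159 g
sodium hydroxide: V = C2·V2/C1 = 35.2 mM × 233 mL ÷ 6330 mM = 1.296 mL
copper sulfate pentahydrate: 18.7 mg/L × 0.233 L = 4.357 mg
L-cysteine hydrochloride monohydrate: 4.17 mmol/L × 175.63 mg/mmol × 0.233 L = 170.644 mg

HEPES 1.906 g; tetracycline 0.674 mL; yeast extract 1.934 g; glycerol 6.159 g; sodium hydroxide 1.296 mL; copper sulfate pentahydrate 4.357 mg; L-cysteine hydrochloride monohydrate 170.644 mg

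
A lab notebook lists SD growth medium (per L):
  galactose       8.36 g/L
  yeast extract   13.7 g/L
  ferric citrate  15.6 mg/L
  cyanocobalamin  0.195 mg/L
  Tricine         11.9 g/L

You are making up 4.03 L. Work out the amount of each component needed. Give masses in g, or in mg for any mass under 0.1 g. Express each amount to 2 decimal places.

galactose 33.69 g; yeast extract 55.21 g; ferric citrate 62.87 mg; cyanocobalamin 0.79 mg; Tricine 47.96 g

Working volume: 4.03 L.
galactose: 8.36 g/L × 4.03 L = 33.69 g
yeast extract: 13.7 g/L × 4.03 L = 55.21 g
ferric citrate: 15.6 mg/L × 4.03 L = 62.87 mg
cyanocobalamin: 0.195 mg/L × 4.03 L = 0.79 mg
Tricine: 11.9 g/L × 4.03 L = 47.96 g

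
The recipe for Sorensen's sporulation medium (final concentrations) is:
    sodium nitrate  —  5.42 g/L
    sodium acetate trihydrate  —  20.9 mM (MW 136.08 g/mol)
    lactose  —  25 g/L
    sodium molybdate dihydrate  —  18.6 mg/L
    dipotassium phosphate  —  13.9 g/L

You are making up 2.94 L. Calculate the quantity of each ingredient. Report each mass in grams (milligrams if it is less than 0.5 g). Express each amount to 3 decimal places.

sodium nitrate 15.935 g; sodium acetate trihydrate 8.362 g; lactose 73.500 g; sodium molybdate dihydrate 54.684 mg; dipotassium phosphate 40.866 g

Scale factor relative to 1 L: 2.94.
sodium nitrate: 5.42 g/L × 2.94 L = 15.935 g
sodium acetate trihydrate: 20.9 mmol/L × 136.08 g/mol × 2.94 L ÷ 1000 = 8.362 g
lactose: 25 g/L × 2.94 L = 73.500 g
sodium molybdate dihydrate: 18.6 mg/L × 2.94 L = 54.684 mg
dipotassium phosphate: 13.9 g/L × 2.94 L = 40.866 g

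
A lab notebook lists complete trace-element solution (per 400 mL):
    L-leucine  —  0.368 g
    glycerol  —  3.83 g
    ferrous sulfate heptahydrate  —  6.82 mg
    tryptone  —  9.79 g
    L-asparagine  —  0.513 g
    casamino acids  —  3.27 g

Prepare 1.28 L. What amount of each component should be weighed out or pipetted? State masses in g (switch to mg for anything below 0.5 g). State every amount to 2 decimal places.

L-leucine 1.18 g; glycerol 12.26 g; ferrous sulfate heptahydrate 21.82 mg; tryptone 31.33 g; L-asparagine 1.64 g; casamino acids 10.46 g

Ratio of target to recipe volume: 1280 / 400 = 3.2.
L-leucine: 0.368 g × (1280 mL / 400 mL) = 1.18 g
glycerol: 3.83 g × (1280 mL / 400 mL) = 12.26 g
ferrous sulfate heptahydrate: 6.82 mg × (1280 mL / 400 mL) = 21.82 mg
tryptone: 9.79 g × (1280 mL / 400 mL) = 31.33 g
L-asparagine: 0.513 g × (1280 mL / 400 mL) = 1.64 g
casamino acids: 3.27 g × (1280 mL / 400 mL) = 10.46 g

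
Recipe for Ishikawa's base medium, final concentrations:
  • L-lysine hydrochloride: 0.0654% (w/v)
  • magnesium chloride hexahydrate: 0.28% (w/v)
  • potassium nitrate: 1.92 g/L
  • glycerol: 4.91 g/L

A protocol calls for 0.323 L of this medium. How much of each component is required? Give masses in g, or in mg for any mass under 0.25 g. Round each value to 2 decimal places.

Scale factor relative to 1 L: 0.323.
L-lysine hydrochloride: 0.0654 g per 100 mL × 323 mL ÷ 100 = 0.211242 g = 211.24 mg
magnesium chloride hexahydrate: 0.28 g per 100 mL × 323 mL ÷ 100 = 0.90 g
potassium nitrate: 1.92 g/L × 0.323 L = 0.62 g
glycerol: 4.91 g/L × 0.323 L = 1.59 g

L-lysine hydrochloride 211.24 mg; magnesium chloride hexahydrate 0.90 g; potassium nitrate 0.62 g; glycerol 1.59 g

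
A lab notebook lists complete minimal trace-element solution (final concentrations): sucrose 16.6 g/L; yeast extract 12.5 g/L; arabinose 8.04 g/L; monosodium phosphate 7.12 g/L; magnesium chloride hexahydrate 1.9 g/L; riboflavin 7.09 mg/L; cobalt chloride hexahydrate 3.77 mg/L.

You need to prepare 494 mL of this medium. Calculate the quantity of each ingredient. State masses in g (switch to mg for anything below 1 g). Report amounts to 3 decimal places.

sucrose 8.200 g; yeast extract 6.175 g; arabinose 3.972 g; monosodium phosphate 3.517 g; magnesium chloride hexahydrate 938.600 mg; riboflavin 3.502 mg; cobalt chloride hexahydrate 1.862 mg

Target volume = 494 mL = 0.494 L.
sucrose: 16.6 g/L × 0.494 L = 8.200 g
yeast extract: 12.5 g/L × 0.494 L = 6.175 g
arabinose: 8.04 g/L × 0.494 L = 3.972 g
monosodium phosphate: 7.12 g/L × 0.494 L = 3.517 g
magnesium chloride hexahydrate: 1.9 g/L × 0.494 L = 0.9386 g = 938.600 mg
riboflavin: 7.09 mg/L × 0.494 L = 3.502 mg
cobalt chloride hexahydrate: 3.77 mg/L × 0.494 L = 1.862 mg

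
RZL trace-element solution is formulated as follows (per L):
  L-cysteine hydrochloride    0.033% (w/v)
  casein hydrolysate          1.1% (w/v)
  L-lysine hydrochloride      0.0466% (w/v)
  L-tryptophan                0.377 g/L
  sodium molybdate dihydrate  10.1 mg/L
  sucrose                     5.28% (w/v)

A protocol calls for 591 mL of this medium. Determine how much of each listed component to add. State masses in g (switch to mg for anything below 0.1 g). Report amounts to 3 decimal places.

L-cysteine hydrochloride 0.195 g; casein hydrolysate 6.501 g; L-lysine hydrochloride 0.275 g; L-tryptophan 0.223 g; sodium molybdate dihydrate 5.969 mg; sucrose 31.205 g

Target volume = 591 mL = 0.591 L.
L-cysteine hydrochloride: 0.033 g per 100 mL × 591 mL ÷ 100 = 0.195 g
casein hydrolysate: 1.1% w/v = 11 g/L → 11 × 0.591 L = 6.501 g
L-lysine hydrochloride: 0.0466 g per 100 mL × 591 mL ÷ 100 = 0.275 g
L-tryptophan: 0.377 g/L × 0.591 L = 0.223 g
sodium molybdate dihydrate: 10.1 mg/L × 0.591 L = 5.969 mg
sucrose: 5.28 g per 100 mL × 591 mL ÷ 100 = 31.205 g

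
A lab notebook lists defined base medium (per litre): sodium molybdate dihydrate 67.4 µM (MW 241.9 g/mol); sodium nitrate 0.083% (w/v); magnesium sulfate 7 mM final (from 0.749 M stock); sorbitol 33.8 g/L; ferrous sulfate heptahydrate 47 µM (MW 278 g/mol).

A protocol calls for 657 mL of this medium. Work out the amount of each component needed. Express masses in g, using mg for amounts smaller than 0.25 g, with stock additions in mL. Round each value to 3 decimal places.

sodium molybdate dihydrate 10.712 mg; sodium nitrate 0.545 g; magnesium sulfate 6.140 mL; sorbitol 22.207 g; ferrous sulfate heptahydrate 8.584 mg

Target volume = 657 mL = 0.657 L.
sodium molybdate dihydrate: 67.4 µmol/L × 241.9 g/mol × 0.657 L ÷ 1000 = 10.712 mg
sodium nitrate: 0.083% w/v = 0.83 g/L → 0.83 × 0.657 L = 0.545 g
magnesium sulfate: V = C2·V2/C1 = 7 mM × 657 mL ÷ 749 mM = 6.140 mL
sorbitol: 33.8 g/L × 0.657 L = 22.207 g
ferrous sulfate heptahydrate: 47 µmol/L × 278 g/mol × 0.657 L ÷ 1000 = 8.584 mg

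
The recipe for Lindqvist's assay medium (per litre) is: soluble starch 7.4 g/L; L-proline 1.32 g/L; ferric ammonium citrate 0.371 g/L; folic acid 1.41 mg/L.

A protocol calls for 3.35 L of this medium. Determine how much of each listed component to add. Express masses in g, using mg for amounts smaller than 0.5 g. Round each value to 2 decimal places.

soluble starch 24.79 g; L-proline 4.42 g; ferric ammonium citrate 1.24 g; folic acid 4.72 mg

Working volume: 3.35 L.
soluble starch: 7.4 g/L × 3.35 L = 24.79 g
L-proline: 1.32 g/L × 3.35 L = 4.42 g
ferric ammonium citrate: 0.371 g/L × 3.35 L = 1.24 g
folic acid: 1.41 mg/L × 3.35 L = 4.72 mg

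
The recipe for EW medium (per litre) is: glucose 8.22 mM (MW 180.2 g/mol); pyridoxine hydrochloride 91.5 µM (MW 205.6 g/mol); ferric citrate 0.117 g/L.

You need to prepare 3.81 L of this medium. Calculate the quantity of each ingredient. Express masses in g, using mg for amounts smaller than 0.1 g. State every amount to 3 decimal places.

Working volume: 3.81 L.
glucose: 8.22 mmol/L × 180.2 g/mol × 3.81 L ÷ 1000 = 5.644 g
pyridoxine hydrochloride: 91.5 µmol/L × 205.6 g/mol × 3.81 L ÷ 1000 = 71.675 mg
ferric citrate: 0.117 g/L × 3.81 L = 0.446 g

glucose 5.644 g; pyridoxine hydrochloride 71.675 mg; ferric citrate 0.446 g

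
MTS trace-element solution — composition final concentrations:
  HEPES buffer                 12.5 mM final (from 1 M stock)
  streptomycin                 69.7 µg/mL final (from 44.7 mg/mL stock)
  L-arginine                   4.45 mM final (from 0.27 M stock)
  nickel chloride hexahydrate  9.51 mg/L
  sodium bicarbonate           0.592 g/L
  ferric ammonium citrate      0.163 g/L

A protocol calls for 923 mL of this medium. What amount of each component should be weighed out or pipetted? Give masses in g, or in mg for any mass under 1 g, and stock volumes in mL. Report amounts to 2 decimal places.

Working volume: 923 mL = 0.923 L.
HEPES buffer: dilute stock: 12.5 mM × 923 mL ÷ 1000 mM = 11.54 mL
streptomycin: C1V1 = C2V2 → 69.7 µg/mL × 923 mL ÷ 44700 µg/mL = 1.44 mL
L-arginine: C1V1 = C2V2 → 4.45 mM × 923 mL ÷ 270 mM = 15.21 mL
nickel chloride hexahydrate: 9.51 mg/L × 0.923 L = 8.78 mg
sodium bicarbonate: 0.592 g/L × 0.923 L = 0.546416 g = 546.42 mg
ferric ammonium citrate: 0.163 g/L × 0.923 L = 0.150449 g = 150.45 mg

HEPES buffer 11.54 mL; streptomycin 1.44 mL; L-arginine 15.21 mL; nickel chloride hexahydrate 8.78 mg; sodium bicarbonate 546.42 mg; ferric ammonium citrate 150.45 mg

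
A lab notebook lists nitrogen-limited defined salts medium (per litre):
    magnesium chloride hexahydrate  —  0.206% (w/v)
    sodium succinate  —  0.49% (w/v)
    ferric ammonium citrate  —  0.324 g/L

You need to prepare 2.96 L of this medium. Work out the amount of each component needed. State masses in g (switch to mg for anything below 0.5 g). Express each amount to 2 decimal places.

Scale factor relative to 1 L: 2.96.
magnesium chloride hexahydrate: 0.206 g per 100 mL × 2960 mL ÷ 100 = 6.10 g
sodium succinate: 0.49% w/v = 4.9 g/L → 4.9 × 2.96 L = 14.50 g
ferric ammonium citrate: 0.324 g/L × 2.96 L = 0.96 g

magnesium chloride hexahydrate 6.10 g; sodium succinate 14.50 g; ferric ammonium citrate 0.96 g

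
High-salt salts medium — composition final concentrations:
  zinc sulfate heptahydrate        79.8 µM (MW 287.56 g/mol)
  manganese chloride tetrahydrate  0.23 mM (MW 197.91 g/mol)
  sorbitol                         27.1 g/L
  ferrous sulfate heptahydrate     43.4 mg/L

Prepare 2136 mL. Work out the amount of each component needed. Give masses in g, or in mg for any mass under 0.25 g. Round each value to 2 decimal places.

zinc sulfate heptahydrate 49.02 mg; manganese chloride tetrahydrate 97.23 mg; sorbitol 57.89 g; ferrous sulfate heptahydrate 92.70 mg

Scale factor relative to 1 L: 2.136.
zinc sulfate heptahydrate: 79.8 µmol/L × 287.56 g/mol × 2.136 L ÷ 1000 = 49.02 mg
manganese chloride tetrahydrate: 0.23 mmol/L × 197.91 mg/mmol × 2.136 L = 97.23 mg
sorbitol: 27.1 g/L × 2.136 L = 57.89 g
ferrous sulfate heptahydrate: 43.4 mg/L × 2.136 L = 92.70 mg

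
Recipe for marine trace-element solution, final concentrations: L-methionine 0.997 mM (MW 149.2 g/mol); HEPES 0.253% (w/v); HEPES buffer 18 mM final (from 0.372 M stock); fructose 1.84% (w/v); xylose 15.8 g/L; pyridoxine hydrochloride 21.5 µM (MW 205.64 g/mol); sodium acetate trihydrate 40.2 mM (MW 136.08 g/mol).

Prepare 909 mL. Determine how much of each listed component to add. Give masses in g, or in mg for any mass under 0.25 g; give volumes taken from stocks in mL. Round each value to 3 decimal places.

Target volume = 909 mL = 0.909 L.
L-methionine: 0.997 mmol/L × 149.2 mg/mmol × 0.909 L = 135.216 mg
HEPES: 0.253% w/v = 2.53 g/L → 2.53 × 0.909 L = 2.300 g
HEPES buffer: dilute stock: 18 mM × 909 mL ÷ 372 mM = 43.984 mL
fructose: 1.84% w/v = 18.4 g/L → 18.4 × 0.909 L = 16.726 g
xylose: 15.8 g/L × 0.909 L = 14.362 g
pyridoxine hydrochloride: 21.5 µmol/L × 205.64 g/mol × 0.909 L ÷ 1000 = 4.019 mg
sodium acetate trihydrate: 40.2 mmol/L × 136.08 g/mol × 0.909 L ÷ 1000 = 4.973 g

L-methionine 135.216 mg; HEPES 2.300 g; HEPES buffer 43.984 mL; fructose 16.726 g; xylose 14.362 g; pyridoxine hydrochloride 4.019 mg; sodium acetate trihydrate 4.973 g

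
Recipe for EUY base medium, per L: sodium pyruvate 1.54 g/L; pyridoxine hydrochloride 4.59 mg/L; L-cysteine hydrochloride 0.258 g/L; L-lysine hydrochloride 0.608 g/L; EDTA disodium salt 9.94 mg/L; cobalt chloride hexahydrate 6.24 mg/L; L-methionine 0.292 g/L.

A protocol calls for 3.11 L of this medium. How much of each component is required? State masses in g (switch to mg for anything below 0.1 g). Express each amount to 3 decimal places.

sodium pyruvate 4.789 g; pyridoxine hydrochloride 14.275 mg; L-cysteine hydrochloride 0.802 g; L-lysine hydrochloride 1.891 g; EDTA disodium salt 30.913 mg; cobalt chloride hexahydrate 19.406 mg; L-methionine 0.908 g

Working volume: 3.11 L.
sodium pyruvate: 1.54 g/L × 3.11 L = 4.789 g
pyridoxine hydrochloride: 4.59 mg/L × 3.11 L = 14.275 mg
L-cysteine hydrochloride: 0.258 g/L × 3.11 L = 0.802 g
L-lysine hydrochloride: 0.608 g/L × 3.11 L = 1.891 g
EDTA disodium salt: 9.94 mg/L × 3.11 L = 30.913 mg
cobalt chloride hexahydrate: 6.24 mg/L × 3.11 L = 19.406 mg
L-methionine: 0.292 g/L × 3.11 L = 0.908 g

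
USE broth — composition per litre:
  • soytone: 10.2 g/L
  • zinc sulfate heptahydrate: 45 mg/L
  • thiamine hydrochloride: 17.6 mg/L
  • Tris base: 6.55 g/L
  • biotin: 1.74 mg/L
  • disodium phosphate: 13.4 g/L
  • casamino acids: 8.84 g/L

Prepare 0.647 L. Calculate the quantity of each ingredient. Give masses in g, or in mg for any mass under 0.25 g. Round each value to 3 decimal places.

Working volume: 0.647 L.
soytone: 10.2 g/L × 0.647 L = 6.599 g
zinc sulfate heptahydrate: 45 mg/L × 0.647 L = 29.115 mg
thiamine hydrochloride: 17.6 mg/L × 0.647 L = 11.387 mg
Tris base: 6.55 g/L × 0.647 L = 4.238 g
biotin: 1.74 mg/L × 0.647 L = 1.126 mg
disodium phosphate: 13.4 g/L × 0.647 L = 8.670 g
casamino acids: 8.84 g/L × 0.647 L = 5.719 g

soytone 6.599 g; zinc sulfate heptahydrate 29.115 mg; thiamine hydrochloride 11.387 mg; Tris base 4.238 g; biotin 1.126 mg; disodium phosphate 8.670 g; casamino acids 5.719 g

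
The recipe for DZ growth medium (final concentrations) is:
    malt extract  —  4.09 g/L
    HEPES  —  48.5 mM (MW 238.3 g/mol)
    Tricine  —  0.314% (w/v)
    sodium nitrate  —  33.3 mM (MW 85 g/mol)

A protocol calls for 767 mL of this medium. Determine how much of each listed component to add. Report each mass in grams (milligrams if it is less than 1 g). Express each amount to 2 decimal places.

malt extract 3.14 g; HEPES 8.86 g; Tricine 2.41 g; sodium nitrate 2.17 g

Working volume: 767 mL = 0.767 L.
malt extract: 4.09 g/L × 0.767 L = 3.14 g
HEPES: 48.5 mmol/L × 238.3 g/mol × 0.767 L ÷ 1000 = 8.86 g
Tricine: 0.314 g per 100 mL × 767 mL ÷ 100 = 2.41 g
sodium nitrate: 33.3 mmol/L × 85 g/mol × 0.767 L ÷ 1000 = 2.17 g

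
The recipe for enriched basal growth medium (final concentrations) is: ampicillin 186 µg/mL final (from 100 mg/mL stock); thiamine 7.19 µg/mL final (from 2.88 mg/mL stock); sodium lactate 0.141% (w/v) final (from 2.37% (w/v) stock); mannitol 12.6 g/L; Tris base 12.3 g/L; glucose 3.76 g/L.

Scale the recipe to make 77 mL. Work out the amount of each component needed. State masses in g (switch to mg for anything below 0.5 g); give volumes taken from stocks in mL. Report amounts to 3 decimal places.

Scale factor relative to 1 L: 0.077.
ampicillin: dilute stock: 186 µg/mL × 77 mL ÷ 100000 µg/mL = 0.143 mL
thiamine: dilute stock: 7.19 µg/mL × 77 mL ÷ 2880 µg/mL = 0.192 mL
sodium lactate: dilute stock: 0.141% ÷ 2.37% × 77 mL = 4.581 mL
mannitol: 12.6 g/L × 0.077 L = 0.970 g
Tris base: 12.3 g/L × 0.077 L = 0.947 g
glucose: 3.76 g/L × 0.077 L = 0.28952 g = 289.520 mg

ampicillin 0.143 mL; thiamine 0.192 mL; sodium lactate 4.581 mL; mannitol 0.970 g; Tris base 0.947 g; glucose 289.520 mg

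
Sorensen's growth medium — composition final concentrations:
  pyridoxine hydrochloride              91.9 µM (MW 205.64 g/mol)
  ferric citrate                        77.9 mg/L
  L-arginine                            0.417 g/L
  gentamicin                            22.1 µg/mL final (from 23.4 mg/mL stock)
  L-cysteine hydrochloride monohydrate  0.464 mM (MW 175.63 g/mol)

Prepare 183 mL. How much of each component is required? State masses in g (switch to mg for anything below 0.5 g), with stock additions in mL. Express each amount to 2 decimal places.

Target volume = 183 mL = 0.183 L.
pyridoxine hydrochloride: 91.9 µmol/L × 205.64 g/mol × 0.183 L ÷ 1000 = 3.46 mg
ferric citrate: 77.9 mg/L × 0.183 L = 14.26 mg
L-arginine: 0.417 g/L × 0.183 L = 0.076311 g = 76.31 mg
gentamicin: C1V1 = C2V2 → 22.1 µg/mL × 183 mL ÷ 23400 µg/mL = 0.17 mL
L-cysteine hydrochloride monohydrate: 0.464 mmol/L × 175.63 mg/mmol × 0.183 L = 14.91 mg

pyridoxine hydrochloride 3.46 mg; ferric citrate 14.26 mg; L-arginine 76.31 mg; gentamicin 0.17 mL; L-cysteine hydrochloride monohydrate 14.91 mg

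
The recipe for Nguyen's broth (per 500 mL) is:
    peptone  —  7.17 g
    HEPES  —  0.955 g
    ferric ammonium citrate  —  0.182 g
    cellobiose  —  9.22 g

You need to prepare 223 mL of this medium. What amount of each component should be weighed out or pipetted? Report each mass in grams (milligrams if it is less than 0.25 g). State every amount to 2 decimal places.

peptone 3.20 g; HEPES 0.43 g; ferric ammonium citrate 81.17 mg; cellobiose 4.11 g

Scale factor = 223 mL / 500 mL = 0.446.
peptone: 7.17 g × (223 mL / 500 mL) = 3.20 g
HEPES: 0.955 g × (223 mL / 500 mL) = 0.43 g
ferric ammonium citrate: 0.182 g × (223 mL / 500 mL) = 0.081172 g = 81.17 mg
cellobiose: 9.22 g × (223 mL / 500 mL) = 4.11 g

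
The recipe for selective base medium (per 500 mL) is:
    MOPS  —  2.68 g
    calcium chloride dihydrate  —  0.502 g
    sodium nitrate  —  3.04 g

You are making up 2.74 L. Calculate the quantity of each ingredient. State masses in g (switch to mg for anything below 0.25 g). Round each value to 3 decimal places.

MOPS 14.686 g; calcium chloride dihydrate 2.751 g; sodium nitrate 16.659 g

Scale factor = 2740 mL / 500 mL = 5.48.
MOPS: 2.68 g × (2740 mL / 500 mL) = 14.686 g
calcium chloride dihydrate: 0.502 g × (2740 mL / 500 mL) = 2.751 g
sodium nitrate: 3.04 g × (2740 mL / 500 mL) = 16.659 g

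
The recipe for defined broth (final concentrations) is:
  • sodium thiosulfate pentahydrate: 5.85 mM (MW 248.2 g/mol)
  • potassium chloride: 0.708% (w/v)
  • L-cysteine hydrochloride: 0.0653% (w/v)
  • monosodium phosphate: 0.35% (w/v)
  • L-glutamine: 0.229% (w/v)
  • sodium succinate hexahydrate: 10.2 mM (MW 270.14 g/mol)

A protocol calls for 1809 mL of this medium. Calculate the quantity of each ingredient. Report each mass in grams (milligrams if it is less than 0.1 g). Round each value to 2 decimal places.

sodium thiosulfate pentahydrate 2.63 g; potassium chloride 12.81 g; L-cysteine hydrochloride 1.18 g; monosodium phosphate 6.33 g; L-glutamine 4.14 g; sodium succinate hexahydrate 4.98 g

Working volume: 1809 mL = 1.809 L.
sodium thiosulfate pentahydrate: 5.85 mmol/L × 248.2 g/mol × 1.809 L ÷ 1000 = 2.63 g
potassium chloride: 0.708% w/v = 7.08 g/L → 7.08 × 1.809 L = 12.81 g
L-cysteine hydrochloride: 0.0653 g per 100 mL × 1809 mL ÷ 100 = 1.18 g
monosodium phosphate: 0.35% w/v = 3.5 g/L → 3.5 × 1.809 L = 6.33 g
L-glutamine: 0.229 g per 100 mL × 1809 mL ÷ 100 = 4.14 g
sodium succinate hexahydrate: 10.2 mmol/L × 270.14 g/mol × 1.809 L ÷ 1000 = 4.98 g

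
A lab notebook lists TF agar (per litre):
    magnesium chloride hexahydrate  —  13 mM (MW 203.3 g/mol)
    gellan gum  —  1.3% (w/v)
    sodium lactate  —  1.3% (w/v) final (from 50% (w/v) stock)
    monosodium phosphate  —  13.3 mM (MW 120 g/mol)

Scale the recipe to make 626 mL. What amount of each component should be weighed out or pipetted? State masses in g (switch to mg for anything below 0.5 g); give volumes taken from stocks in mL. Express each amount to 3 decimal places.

magnesium chloride hexahydrate 1.654 g; gellan gum 8.138 g; sodium lactate 16.276 mL; monosodium phosphate 0.999 g

Working volume: 626 mL = 0.626 L.
magnesium chloride hexahydrate: 13 mmol/L × 203.3 g/mol × 0.626 L ÷ 1000 = 1.654 g
gellan gum: 1.3% w/v = 13 g/L → 13 × 0.626 L = 8.138 g
sodium lactate: dilute stock: 1.3% ÷ 50% × 626 mL = 16.276 mL
monosodium phosphate: 13.3 mmol/L × 120 g/mol × 0.626 L ÷ 1000 = 0.999 g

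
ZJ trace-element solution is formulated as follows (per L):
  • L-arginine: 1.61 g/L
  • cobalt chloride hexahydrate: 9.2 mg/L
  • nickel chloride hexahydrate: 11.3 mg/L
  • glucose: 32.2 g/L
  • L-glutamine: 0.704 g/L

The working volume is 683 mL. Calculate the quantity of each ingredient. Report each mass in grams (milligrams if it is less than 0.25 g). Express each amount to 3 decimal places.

L-arginine 1.100 g; cobalt chloride hexahydrate 6.284 mg; nickel chloride hexahydrate 7.718 mg; glucose 21.993 g; L-glutamine 0.481 g

Scale factor relative to 1 L: 0.683.
L-arginine: 1.61 g/L × 0.683 L = 1.100 g
cobalt chloride hexahydrate: 9.2 mg/L × 0.683 L = 6.284 mg
nickel chloride hexahydrate: 11.3 mg/L × 0.683 L = 7.718 mg
glucose: 32.2 g/L × 0.683 L = 21.993 g
L-glutamine: 0.704 g/L × 0.683 L = 0.481 g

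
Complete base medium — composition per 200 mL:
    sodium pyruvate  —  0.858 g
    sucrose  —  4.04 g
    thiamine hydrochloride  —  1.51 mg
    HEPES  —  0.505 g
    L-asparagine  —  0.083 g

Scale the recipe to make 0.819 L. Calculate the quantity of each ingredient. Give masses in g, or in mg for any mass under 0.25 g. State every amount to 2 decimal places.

sodium pyruvate 3.51 g; sucrose 16.54 g; thiamine hydrochloride 6.18 mg; HEPES 2.07 g; L-asparagine 0.34 g

Ratio of target to recipe volume: 819 / 200 = 4.095.
sodium pyruvate: 0.858 g × (819 mL / 200 mL) = 3.51 g
sucrose: 4.04 g × (819 mL / 200 mL) = 16.54 g
thiamine hydrochloride: 1.51 mg × (819 mL / 200 mL) = 6.18 mg
HEPES: 0.505 g × (819 mL / 200 mL) = 2.07 g
L-asparagine: 0.083 g × (819 mL / 200 mL) = 0.34 g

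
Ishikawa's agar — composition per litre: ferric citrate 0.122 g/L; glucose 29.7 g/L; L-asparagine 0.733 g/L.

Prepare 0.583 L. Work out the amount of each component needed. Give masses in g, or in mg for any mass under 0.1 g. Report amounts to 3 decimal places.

ferric citrate 71.126 mg; glucose 17.315 g; L-asparagine 0.427 g

Working volume: 0.583 L.
ferric citrate: 0.122 g/L × 0.583 L = 0.071126 g = 71.126 mg
glucose: 29.7 g/L × 0.583 L = 17.315 g
L-asparagine: 0.733 g/L × 0.583 L = 0.427 g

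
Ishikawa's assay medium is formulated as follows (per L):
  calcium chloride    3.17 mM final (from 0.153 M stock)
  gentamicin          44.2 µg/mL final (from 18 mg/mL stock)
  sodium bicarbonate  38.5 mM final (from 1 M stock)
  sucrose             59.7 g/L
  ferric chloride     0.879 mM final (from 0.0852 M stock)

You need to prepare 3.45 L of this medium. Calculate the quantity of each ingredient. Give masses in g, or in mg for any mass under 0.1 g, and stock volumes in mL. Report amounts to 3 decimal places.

Scale factor relative to 1 L: 3.45.
calcium chloride: V = C2·V2/C1 = 3.17 mM × 3450 mL ÷ 153 mM = 71.480 mL
gentamicin: dilute stock: 44.2 µg/mL × 3450 mL ÷ 18000 µg/mL = 8.472 mL
sodium bicarbonate: C1V1 = C2V2 → 38.5 mM × 3450 mL ÷ 1000 mM = 132.825 mL
sucrose: 59.7 g/L × 3.45 L = 205.965 g
ferric chloride: C1V1 = C2V2 → 0.879 mM × 3450 mL ÷ 85.2 mM = 35.593 mL

calcium chloride 71.480 mL; gentamicin 8.472 mL; sodium bicarbonate 132.825 mL; sucrose 205.965 g; ferric chloride 35.593 mL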